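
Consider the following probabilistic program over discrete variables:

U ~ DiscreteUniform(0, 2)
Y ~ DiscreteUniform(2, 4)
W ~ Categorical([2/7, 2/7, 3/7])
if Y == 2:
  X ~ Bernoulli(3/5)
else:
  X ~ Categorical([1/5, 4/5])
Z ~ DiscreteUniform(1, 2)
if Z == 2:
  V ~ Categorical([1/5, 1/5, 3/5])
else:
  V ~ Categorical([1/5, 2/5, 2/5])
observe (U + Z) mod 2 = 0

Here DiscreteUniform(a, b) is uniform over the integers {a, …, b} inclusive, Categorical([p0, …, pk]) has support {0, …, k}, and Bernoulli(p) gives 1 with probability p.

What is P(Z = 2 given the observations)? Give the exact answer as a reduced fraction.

Enumerate traces; 162 have nonzero weight after conditioning:
  (U=0, Y=2, W=0, X=0, Z=2, V=0) weight 2/1575
  (U=0, Y=2, W=0, X=0, Z=2, V=1) weight 2/1575
  (U=0, Y=2, W=0, X=0, Z=2, V=2) weight 2/525
  (U=0, Y=2, W=0, X=1, Z=2, V=0) weight 1/525
  (U=0, Y=2, W=0, X=1, Z=2, V=1) weight 1/525
  (U=0, Y=2, W=0, X=1, Z=2, V=2) weight 1/175
  (U=0, Y=2, W=1, X=0, Z=2, V=0) weight 2/1575
  (U=0, Y=2, W=1, X=0, Z=2, V=1) weight 2/1575
  (U=1, Y=2, W=0, X=0, Z=1, V=0) weight 2/1575
  … 153 more
Group by Z:
  weight(Z=1) = 1/6
  weight(Z=2) = 1/3
Total weight = 1/6 + 1/3 = 1/2
P(Z=1 | obs) = 1/6 / 1/2 = 1/3
P(Z=2 | obs) = 1/3 / 1/2 = 2/3

P(Z = 2 | obs) = 2/3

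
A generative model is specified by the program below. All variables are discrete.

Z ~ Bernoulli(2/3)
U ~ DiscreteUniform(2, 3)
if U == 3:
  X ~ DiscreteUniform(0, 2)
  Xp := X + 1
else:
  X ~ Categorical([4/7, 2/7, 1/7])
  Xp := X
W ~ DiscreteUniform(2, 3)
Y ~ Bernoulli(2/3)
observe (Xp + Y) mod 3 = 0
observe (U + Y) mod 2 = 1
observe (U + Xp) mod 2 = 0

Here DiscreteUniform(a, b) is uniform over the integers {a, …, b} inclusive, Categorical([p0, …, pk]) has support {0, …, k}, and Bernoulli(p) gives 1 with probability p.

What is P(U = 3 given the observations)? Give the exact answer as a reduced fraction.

Enumerate traces; 8 have nonzero weight after conditioning:
  (Z=0, U=2, X=2, W=2, Y=1) weight 1/126
  (Z=0, U=2, X=2, W=3, Y=1) weight 1/126
  (Z=0, U=3, X=2, W=2, Y=0) weight 1/108
  (Z=0, U=3, X=2, W=3, Y=0) weight 1/108
  (Z=1, U=2, X=2, W=2, Y=1) weight 1/63
  (Z=1, U=2, X=2, W=3, Y=1) weight 1/63
  (Z=1, U=3, X=2, W=2, Y=0) weight 1/54
  (Z=1, U=3, X=2, W=3, Y=0) weight 1/54
Group by U:
  weight(U=2) = 1/21
  weight(U=3) = 1/18
Total weight = 1/21 + 1/18 = 13/126
P(U=2 | obs) = 1/21 / 13/126 = 6/13
P(U=3 | obs) = 1/18 / 13/126 = 7/13

P(U = 3 | obs) = 7/13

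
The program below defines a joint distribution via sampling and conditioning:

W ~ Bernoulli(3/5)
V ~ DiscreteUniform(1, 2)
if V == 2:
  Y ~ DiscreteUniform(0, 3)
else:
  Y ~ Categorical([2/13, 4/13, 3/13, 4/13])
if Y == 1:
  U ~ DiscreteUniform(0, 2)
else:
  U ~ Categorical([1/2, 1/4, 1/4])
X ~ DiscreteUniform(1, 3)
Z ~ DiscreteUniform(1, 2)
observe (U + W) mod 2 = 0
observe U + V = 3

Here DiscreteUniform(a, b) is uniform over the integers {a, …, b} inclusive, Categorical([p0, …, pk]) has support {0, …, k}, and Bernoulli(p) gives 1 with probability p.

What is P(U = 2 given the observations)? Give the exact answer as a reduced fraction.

Enumerate traces; 48 have nonzero weight after conditioning:
  (W=0, V=1, Y=0, U=2, X=1, Z=1) weight 1/780
  (W=0, V=1, Y=0, U=2, X=1, Z=2) weight 1/780
  (W=0, V=1, Y=0, U=2, X=2, Z=1) weight 1/780
  (W=0, V=1, Y=0, U=2, X=2, Z=2) weight 1/780
  (W=0, V=1, Y=0, U=2, X=3, Z=1) weight 1/780
  (W=0, V=1, Y=0, U=2, X=3, Z=2) weight 1/780
  (W=0, V=1, Y=1, U=2, X=1, Z=1) weight 2/585
  (W=0, V=1, Y=1, U=2, X=1, Z=2) weight 2/585
  (W=1, V=2, Y=0, U=1, X=1, Z=1) weight 1/320
  … 39 more
Group by U:
  weight(U=1) = 13/160
  weight(U=2) = 43/780
Total weight = 13/160 + 43/780 = 851/6240
P(U=1 | obs) = 13/160 / 851/6240 = 507/851
P(U=2 | obs) = 43/780 / 851/6240 = 344/851

P(U = 2 | obs) = 344/851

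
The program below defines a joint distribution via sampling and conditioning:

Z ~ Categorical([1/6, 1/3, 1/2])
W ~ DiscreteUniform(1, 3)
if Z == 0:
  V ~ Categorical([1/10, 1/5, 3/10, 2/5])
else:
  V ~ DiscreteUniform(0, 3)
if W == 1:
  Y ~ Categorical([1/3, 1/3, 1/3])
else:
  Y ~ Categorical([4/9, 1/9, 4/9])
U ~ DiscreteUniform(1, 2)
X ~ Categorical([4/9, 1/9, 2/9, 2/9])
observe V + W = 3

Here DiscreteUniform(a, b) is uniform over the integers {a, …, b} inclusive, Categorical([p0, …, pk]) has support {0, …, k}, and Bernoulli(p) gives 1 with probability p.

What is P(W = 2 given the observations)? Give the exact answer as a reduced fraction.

Enumerate traces; 216 have nonzero weight after conditioning:
  (Z=0, W=1, V=2, Y=0, U=1, X=0) weight 1/810
  (Z=0, W=1, V=2, Y=0, U=1, X=1) weight 1/3240
  (Z=0, W=1, V=2, Y=0, U=1, X=2) weight 1/1620
  (Z=0, W=1, V=2, Y=0, U=1, X=3) weight 1/1620
  (Z=0, W=1, V=2, Y=0, U=2, X=0) weight 1/810
  (Z=0, W=1, V=2, Y=0, U=2, X=1) weight 1/3240
  (Z=0, W=1, V=2, Y=0, U=2, X=2) weight 1/1620
  (Z=0, W=1, V=2, Y=0, U=2, X=3) weight 1/1620
  (Z=0, W=2, V=1, Y=0, U=1, X=0) weight 4/3645
  (Z=0, W=3, V=0, Y=0, U=1, X=0) weight 2/3645
  … 206 more
Group by W:
  weight(W=1) = 31/360
  weight(W=2) = 29/360
  weight(W=3) = 3/40
Total weight = 31/360 + 29/360 + 3/40 = 29/120
P(W=1 | obs) = 31/360 / 29/120 = 31/87
P(W=2 | obs) = 29/360 / 29/120 = 1/3
P(W=3 | obs) = 3/40 / 29/120 = 9/29

P(W = 2 | obs) = 1/3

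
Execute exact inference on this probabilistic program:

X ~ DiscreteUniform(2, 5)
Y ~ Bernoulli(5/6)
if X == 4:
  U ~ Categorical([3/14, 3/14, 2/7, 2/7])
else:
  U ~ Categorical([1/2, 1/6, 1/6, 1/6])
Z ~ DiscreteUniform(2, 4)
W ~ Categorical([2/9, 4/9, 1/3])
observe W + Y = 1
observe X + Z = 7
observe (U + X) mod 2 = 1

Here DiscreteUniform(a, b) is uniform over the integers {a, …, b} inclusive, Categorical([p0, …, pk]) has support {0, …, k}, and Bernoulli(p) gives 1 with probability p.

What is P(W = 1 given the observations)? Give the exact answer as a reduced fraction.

P(W = 1 | obs) = 2/7

Enumerate traces; 12 have nonzero weight after conditioning:
  (X=3, Y=0, U=0, Z=4, W=1) weight 1/324
  (X=3, Y=0, U=2, Z=4, W=1) weight 1/972
  (X=3, Y=1, U=0, Z=4, W=0) weight 5/648
  (X=3, Y=1, U=2, Z=4, W=0) weight 5/1944
  (X=4, Y=0, U=1, Z=3, W=1) weight 1/756
  (X=4, Y=0, U=3, Z=3, W=1) weight 1/567
  (X=4, Y=1, U=1, Z=3, W=0) weight 5/1512
  (X=4, Y=1, U=3, Z=3, W=0) weight 5/1134
  … 4 more
Group by W:
  weight(W=0) = 55/1944
  weight(W=1) = 11/972
Total weight = 55/1944 + 11/972 = 77/1944
P(W=0 | obs) = 55/1944 / 77/1944 = 5/7
P(W=1 | obs) = 11/972 / 77/1944 = 2/7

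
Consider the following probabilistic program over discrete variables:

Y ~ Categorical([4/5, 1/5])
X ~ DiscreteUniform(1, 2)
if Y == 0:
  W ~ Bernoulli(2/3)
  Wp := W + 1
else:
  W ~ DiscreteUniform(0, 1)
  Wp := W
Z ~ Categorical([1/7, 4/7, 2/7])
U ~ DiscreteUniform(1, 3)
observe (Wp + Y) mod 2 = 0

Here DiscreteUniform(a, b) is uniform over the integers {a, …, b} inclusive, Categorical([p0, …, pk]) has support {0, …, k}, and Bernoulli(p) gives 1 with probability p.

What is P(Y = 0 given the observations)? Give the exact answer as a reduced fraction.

P(Y = 0 | obs) = 16/19

Enumerate traces; 36 have nonzero weight after conditioning:
  (Y=0, X=1, W=1, Z=0, U=1) weight 4/315
  (Y=0, X=1, W=1, Z=0, U=2) weight 4/315
  (Y=0, X=1, W=1, Z=0, U=3) weight 4/315
  (Y=0, X=1, W=1, Z=1, U=1) weight 16/315
  (Y=0, X=1, W=1, Z=1, U=2) weight 16/315
  (Y=0, X=1, W=1, Z=1, U=3) weight 16/315
  (Y=0, X=1, W=1, Z=2, U=1) weight 8/315
  (Y=0, X=1, W=1, Z=2, U=2) weight 8/315
  (Y=1, X=1, W=1, Z=0, U=1) weight 1/420
  … 27 more
Group by Y:
  weight(Y=0) = 8/15
  weight(Y=1) = 1/10
Total weight = 8/15 + 1/10 = 19/30
P(Y=0 | obs) = 8/15 / 19/30 = 16/19
P(Y=1 | obs) = 1/10 / 19/30 = 3/19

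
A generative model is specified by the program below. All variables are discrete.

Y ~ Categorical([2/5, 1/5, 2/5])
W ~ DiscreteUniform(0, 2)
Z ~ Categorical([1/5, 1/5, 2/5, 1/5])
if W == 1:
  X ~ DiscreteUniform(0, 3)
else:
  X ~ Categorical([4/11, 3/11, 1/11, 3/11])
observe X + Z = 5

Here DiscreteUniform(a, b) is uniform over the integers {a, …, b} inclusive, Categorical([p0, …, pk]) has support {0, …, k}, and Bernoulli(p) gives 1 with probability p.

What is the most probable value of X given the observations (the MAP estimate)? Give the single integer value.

argmax_v P(X = v | obs) = 3

Enumerate traces; 18 have nonzero weight after conditioning:
  (Y=0, W=0, Z=2, X=3) weight 4/275
  (Y=0, W=0, Z=3, X=2) weight 2/825
  (Y=0, W=1, Z=2, X=3) weight 1/75
  (Y=0, W=1, Z=3, X=2) weight 1/150
  (Y=0, W=2, Z=2, X=3) weight 4/275
  (Y=0, W=2, Z=3, X=2) weight 2/825
  (Y=1, W=0, Z=2, X=3) weight 2/275
  (Y=1, W=0, Z=3, X=2) weight 1/825
  … 10 more
Group by X:
  weight(X=2) = 19/660
  weight(X=3) = 7/66
Total weight = 19/660 + 7/66 = 89/660
P(X=2 | obs) = 19/660 / 89/660 = 19/89
P(X=3 | obs) = 7/66 / 89/660 = 70/89
argmax = 3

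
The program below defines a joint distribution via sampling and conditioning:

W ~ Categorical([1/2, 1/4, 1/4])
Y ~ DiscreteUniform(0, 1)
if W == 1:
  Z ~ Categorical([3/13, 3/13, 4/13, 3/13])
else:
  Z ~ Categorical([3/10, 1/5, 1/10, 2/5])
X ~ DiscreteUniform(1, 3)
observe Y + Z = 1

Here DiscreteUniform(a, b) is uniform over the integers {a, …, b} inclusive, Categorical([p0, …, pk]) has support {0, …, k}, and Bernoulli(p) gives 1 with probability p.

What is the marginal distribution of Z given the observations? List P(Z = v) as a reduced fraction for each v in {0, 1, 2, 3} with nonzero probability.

P(Z=0) = 49/85, P(Z=1) = 36/85

Enumerate traces; 18 have nonzero weight after conditioning:
  (W=0, Y=0, Z=1, X=1) weight 1/60
  (W=0, Y=0, Z=1, X=2) weight 1/60
  (W=0, Y=0, Z=1, X=3) weight 1/60
  (W=0, Y=1, Z=0, X=1) weight 1/40
  (W=0, Y=1, Z=0, X=2) weight 1/40
  (W=0, Y=1, Z=0, X=3) weight 1/40
  (W=1, Y=0, Z=1, X=1) weight 1/104
  (W=1, Y=0, Z=1, X=2) weight 1/104
  … 10 more
Group by Z:
  weight(Z=0) = 147/1040
  weight(Z=1) = 27/260
Total weight = 147/1040 + 27/260 = 51/208
P(Z=0 | obs) = 147/1040 / 51/208 = 49/85
P(Z=1 | obs) = 27/260 / 51/208 = 36/85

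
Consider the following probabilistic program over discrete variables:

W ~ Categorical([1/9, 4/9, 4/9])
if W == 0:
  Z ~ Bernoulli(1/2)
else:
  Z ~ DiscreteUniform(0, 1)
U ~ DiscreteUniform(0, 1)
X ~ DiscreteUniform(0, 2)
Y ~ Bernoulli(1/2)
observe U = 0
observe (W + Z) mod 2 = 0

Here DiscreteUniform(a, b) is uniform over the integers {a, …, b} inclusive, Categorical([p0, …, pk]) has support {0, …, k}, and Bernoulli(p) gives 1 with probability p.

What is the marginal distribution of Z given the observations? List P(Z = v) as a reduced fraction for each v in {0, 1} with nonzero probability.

P(Z=0) = 5/9, P(Z=1) = 4/9

Enumerate traces; 18 have nonzero weight after conditioning:
  (W=0, Z=0, U=0, X=0, Y=0) weight 1/216
  (W=0, Z=0, U=0, X=0, Y=1) weight 1/216
  (W=0, Z=0, U=0, X=1, Y=0) weight 1/216
  (W=0, Z=0, U=0, X=1, Y=1) weight 1/216
  (W=0, Z=0, U=0, X=2, Y=0) weight 1/216
  (W=0, Z=0, U=0, X=2, Y=1) weight 1/216
  (W=1, Z=1, U=0, X=0, Y=0) weight 1/54
  (W=1, Z=1, U=0, X=0, Y=1) weight 1/54
  … 10 more
Group by Z:
  weight(Z=0) = 5/36
  weight(Z=1) = 1/9
Total weight = 5/36 + 1/9 = 1/4
P(Z=0 | obs) = 5/36 / 1/4 = 5/9
P(Z=1 | obs) = 1/9 / 1/4 = 4/9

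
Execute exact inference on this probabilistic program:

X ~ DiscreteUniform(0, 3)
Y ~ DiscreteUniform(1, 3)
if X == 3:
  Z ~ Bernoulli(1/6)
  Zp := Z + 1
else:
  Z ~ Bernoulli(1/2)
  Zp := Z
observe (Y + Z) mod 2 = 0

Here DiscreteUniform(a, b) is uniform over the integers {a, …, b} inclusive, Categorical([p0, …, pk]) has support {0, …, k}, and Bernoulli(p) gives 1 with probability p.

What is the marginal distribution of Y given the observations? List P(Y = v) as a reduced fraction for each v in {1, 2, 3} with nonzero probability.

Enumerate traces; 12 have nonzero weight after conditioning:
  (X=0, Y=1, Z=1) weight 1/24
  (X=0, Y=2, Z=0) weight 1/24
  (X=0, Y=3, Z=1) weight 1/24
  (X=1, Y=1, Z=1) weight 1/24
  (X=1, Y=2, Z=0) weight 1/24
  (X=1, Y=3, Z=1) weight 1/24
  (X=2, Y=1, Z=1) weight 1/24
  (X=2, Y=2, Z=0) weight 1/24
  … 4 more
Group by Y:
  weight(Y=1) = 5/36
  weight(Y=2) = 7/36
  weight(Y=3) = 5/36
Total weight = 5/36 + 7/36 + 5/36 = 17/36
P(Y=1 | obs) = 5/36 / 17/36 = 5/17
P(Y=2 | obs) = 7/36 / 17/36 = 7/17
P(Y=3 | obs) = 5/36 / 17/36 = 5/17

P(Y=1) = 5/17, P(Y=2) = 7/17, P(Y=3) = 5/17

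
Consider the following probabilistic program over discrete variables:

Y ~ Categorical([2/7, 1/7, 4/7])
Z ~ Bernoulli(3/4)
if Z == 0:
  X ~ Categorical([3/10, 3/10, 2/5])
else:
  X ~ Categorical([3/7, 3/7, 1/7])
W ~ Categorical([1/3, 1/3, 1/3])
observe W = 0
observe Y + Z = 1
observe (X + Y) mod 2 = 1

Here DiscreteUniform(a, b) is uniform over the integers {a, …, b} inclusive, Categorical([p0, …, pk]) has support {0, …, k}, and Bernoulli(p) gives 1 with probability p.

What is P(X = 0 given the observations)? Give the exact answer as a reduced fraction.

Enumerate traces; 3 have nonzero weight after conditioning:
  (Y=0, Z=1, X=1, W=0) weight 3/98
  (Y=1, Z=0, X=0, W=0) weight 1/280
  (Y=1, Z=0, X=2, W=0) weight 1/210
Group by X:
  weight(X=0) = 1/280
  weight(X=1) = 3/98
  weight(X=2) = 1/210
Total weight = 1/280 + 3/98 + 1/210 = 229/5880
P(X=0 | obs) = 1/280 / 229/5880 = 21/229
P(X=1 | obs) = 3/98 / 229/5880 = 180/229
P(X=2 | obs) = 1/210 / 229/5880 = 28/229

P(X = 0 | obs) = 21/229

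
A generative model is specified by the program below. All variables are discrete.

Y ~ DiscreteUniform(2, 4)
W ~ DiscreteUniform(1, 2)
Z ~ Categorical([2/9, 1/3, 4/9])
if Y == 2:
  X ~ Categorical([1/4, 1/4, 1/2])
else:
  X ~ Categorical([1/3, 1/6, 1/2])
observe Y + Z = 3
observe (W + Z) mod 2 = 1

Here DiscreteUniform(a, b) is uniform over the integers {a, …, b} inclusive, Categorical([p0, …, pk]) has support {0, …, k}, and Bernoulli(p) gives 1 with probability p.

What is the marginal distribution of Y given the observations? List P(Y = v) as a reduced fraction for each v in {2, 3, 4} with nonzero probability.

Enumerate traces; 6 have nonzero weight after conditioning:
  (Y=2, W=2, Z=1, X=0) weight 1/72
  (Y=2, W=2, Z=1, X=1) weight 1/72
  (Y=2, W=2, Z=1, X=2) weight 1/36
  (Y=3, W=1, Z=0, X=0) weight 1/81
  (Y=3, W=1, Z=0, X=1) weight 1/162
  (Y=3, W=1, Z=0, X=2) weight 1/54
Group by Y:
  weight(Y=2) = 1/18
  weight(Y=3) = 1/27
Total weight = 1/18 + 1/27 = 5/54
P(Y=2 | obs) = 1/18 / 5/54 = 3/5
P(Y=3 | obs) = 1/27 / 5/54 = 2/5

P(Y=2) = 3/5, P(Y=3) = 2/5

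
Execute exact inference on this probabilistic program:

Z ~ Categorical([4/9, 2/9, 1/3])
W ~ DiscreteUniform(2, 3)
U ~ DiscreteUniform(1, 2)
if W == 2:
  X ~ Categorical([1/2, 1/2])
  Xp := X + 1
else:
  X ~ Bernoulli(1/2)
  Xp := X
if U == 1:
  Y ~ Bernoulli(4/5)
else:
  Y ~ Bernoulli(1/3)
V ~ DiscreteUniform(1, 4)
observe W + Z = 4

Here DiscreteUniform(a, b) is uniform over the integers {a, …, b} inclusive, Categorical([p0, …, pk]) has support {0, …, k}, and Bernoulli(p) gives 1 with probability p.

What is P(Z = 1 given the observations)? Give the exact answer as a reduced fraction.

P(Z = 1 | obs) = 2/5

Enumerate traces; 64 have nonzero weight after conditioning:
  (Z=1, W=3, U=1, X=0, Y=0, V=1) weight 1/720
  (Z=1, W=3, U=1, X=0, Y=0, V=2) weight 1/720
  (Z=1, W=3, U=1, X=0, Y=0, V=3) weight 1/720
  (Z=1, W=3, U=1, X=0, Y=0, V=4) weight 1/720
  (Z=1, W=3, U=1, X=0, Y=1, V=1) weight 1/180
  (Z=1, W=3, U=1, X=0, Y=1, V=2) weight 1/180
  (Z=1, W=3, U=1, X=0, Y=1, V=3) weight 1/180
  (Z=1, W=3, U=1, X=0, Y=1, V=4) weight 1/180
  (Z=2, W=2, U=1, X=0, Y=0, V=1) weight 1/480
  … 55 more
Group by Z:
  weight(Z=1) = 1/9
  weight(Z=2) = 1/6
Total weight = 1/9 + 1/6 = 5/18
P(Z=1 | obs) = 1/9 / 5/18 = 2/5
P(Z=2 | obs) = 1/6 / 5/18 = 3/5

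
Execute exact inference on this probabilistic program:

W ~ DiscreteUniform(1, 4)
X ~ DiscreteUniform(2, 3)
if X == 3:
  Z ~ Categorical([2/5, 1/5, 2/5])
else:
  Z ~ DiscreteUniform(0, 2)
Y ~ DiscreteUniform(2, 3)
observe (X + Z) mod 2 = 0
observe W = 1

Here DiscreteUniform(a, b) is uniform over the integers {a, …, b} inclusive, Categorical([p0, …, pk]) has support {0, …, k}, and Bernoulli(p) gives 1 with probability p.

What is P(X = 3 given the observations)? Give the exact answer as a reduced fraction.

P(X = 3 | obs) = 3/13

Enumerate traces; 6 have nonzero weight after conditioning:
  (W=1, X=2, Z=0, Y=2) weight 1/48
  (W=1, X=2, Z=0, Y=3) weight 1/48
  (W=1, X=2, Z=2, Y=2) weight 1/48
  (W=1, X=2, Z=2, Y=3) weight 1/48
  (W=1, X=3, Z=1, Y=2) weight 1/80
  (W=1, X=3, Z=1, Y=3) weight 1/80
Group by X:
  weight(X=2) = 1/12
  weight(X=3) = 1/40
Total weight = 1/12 + 1/40 = 13/120
P(X=2 | obs) = 1/12 / 13/120 = 10/13
P(X=3 | obs) = 1/40 / 13/120 = 3/13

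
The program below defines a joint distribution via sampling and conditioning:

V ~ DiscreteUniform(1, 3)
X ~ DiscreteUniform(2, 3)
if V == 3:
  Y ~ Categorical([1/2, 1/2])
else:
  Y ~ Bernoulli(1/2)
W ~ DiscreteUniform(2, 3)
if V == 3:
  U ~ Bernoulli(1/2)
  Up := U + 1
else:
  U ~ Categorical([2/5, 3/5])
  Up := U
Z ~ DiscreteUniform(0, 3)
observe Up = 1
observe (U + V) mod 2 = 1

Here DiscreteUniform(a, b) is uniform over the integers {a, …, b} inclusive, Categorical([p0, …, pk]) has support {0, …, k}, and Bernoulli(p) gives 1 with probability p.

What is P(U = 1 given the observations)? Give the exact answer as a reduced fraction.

Enumerate traces; 64 have nonzero weight after conditioning:
  (V=2, X=2, Y=0, W=2, U=1, Z=0) weight 1/160
  (V=2, X=2, Y=0, W=2, U=1, Z=1) weight 1/160
  (V=2, X=2, Y=0, W=2, U=1, Z=2) weight 1/160
  (V=2, X=2, Y=0, W=2, U=1, Z=3) weight 1/160
  (V=2, X=2, Y=0, W=3, U=1, Z=0) weight 1/160
  (V=2, X=2, Y=0, W=3, U=1, Z=1) weight 1/160
  (V=2, X=2, Y=0, W=3, U=1, Z=2) weight 1/160
  (V=2, X=2, Y=0, W=3, U=1, Z=3) weight 1/160
  (V=3, X=2, Y=0, W=2, U=0, Z=0) weight 1/192
  … 55 more
Group by U:
  weight(U=0) = 1/6
  weight(U=1) = 1/5
Total weight = 1/6 + 1/5 = 11/30
P(U=0 | obs) = 1/6 / 11/30 = 5/11
P(U=1 | obs) = 1/5 / 11/30 = 6/11

P(U = 1 | obs) = 6/11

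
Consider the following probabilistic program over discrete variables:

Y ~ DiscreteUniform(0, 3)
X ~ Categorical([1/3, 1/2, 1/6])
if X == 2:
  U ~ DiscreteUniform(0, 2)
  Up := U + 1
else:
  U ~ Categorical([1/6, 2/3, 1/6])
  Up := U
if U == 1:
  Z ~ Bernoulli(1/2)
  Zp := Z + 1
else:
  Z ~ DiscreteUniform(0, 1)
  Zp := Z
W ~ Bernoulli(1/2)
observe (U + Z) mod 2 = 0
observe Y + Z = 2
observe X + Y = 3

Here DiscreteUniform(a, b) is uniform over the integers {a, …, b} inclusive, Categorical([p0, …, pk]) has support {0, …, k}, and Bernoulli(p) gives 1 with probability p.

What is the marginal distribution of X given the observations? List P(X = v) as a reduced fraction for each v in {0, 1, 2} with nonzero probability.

P(X=1) = 3/4, P(X=2) = 1/4

Enumerate traces; 6 have nonzero weight after conditioning:
  (Y=1, X=2, U=1, Z=1, W=0) weight 1/288
  (Y=1, X=2, U=1, Z=1, W=1) weight 1/288
  (Y=2, X=1, U=0, Z=0, W=0) weight 1/192
  (Y=2, X=1, U=0, Z=0, W=1) weight 1/192
  (Y=2, X=1, U=2, Z=0, W=0) weight 1/192
  (Y=2, X=1, U=2, Z=0, W=1) weight 1/192
Group by X:
  weight(X=1) = 1/48
  weight(X=2) = 1/144
Total weight = 1/48 + 1/144 = 1/36
P(X=1 | obs) = 1/48 / 1/36 = 3/4
P(X=2 | obs) = 1/144 / 1/36 = 1/4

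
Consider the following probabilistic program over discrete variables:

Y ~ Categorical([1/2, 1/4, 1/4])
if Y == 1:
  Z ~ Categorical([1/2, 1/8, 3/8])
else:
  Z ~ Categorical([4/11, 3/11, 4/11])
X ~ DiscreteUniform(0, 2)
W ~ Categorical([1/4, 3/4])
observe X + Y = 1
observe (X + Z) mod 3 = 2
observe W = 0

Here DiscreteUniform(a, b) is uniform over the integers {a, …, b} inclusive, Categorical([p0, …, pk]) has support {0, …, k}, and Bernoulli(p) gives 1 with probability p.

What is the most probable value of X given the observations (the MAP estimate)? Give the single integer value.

Enumerate traces; 2 have nonzero weight after conditioning:
  (Y=0, Z=1, X=1, W=0) weight 1/88
  (Y=1, Z=2, X=0, W=0) weight 1/128
Group by X:
  weight(X=0) = 1/128
  weight(X=1) = 1/88
Total weight = 1/128 + 1/88 = 27/1408
P(X=0 | obs) = 1/128 / 27/1408 = 11/27
P(X=1 | obs) = 1/88 / 27/1408 = 16/27
argmax = 1

argmax_v P(X = v | obs) = 1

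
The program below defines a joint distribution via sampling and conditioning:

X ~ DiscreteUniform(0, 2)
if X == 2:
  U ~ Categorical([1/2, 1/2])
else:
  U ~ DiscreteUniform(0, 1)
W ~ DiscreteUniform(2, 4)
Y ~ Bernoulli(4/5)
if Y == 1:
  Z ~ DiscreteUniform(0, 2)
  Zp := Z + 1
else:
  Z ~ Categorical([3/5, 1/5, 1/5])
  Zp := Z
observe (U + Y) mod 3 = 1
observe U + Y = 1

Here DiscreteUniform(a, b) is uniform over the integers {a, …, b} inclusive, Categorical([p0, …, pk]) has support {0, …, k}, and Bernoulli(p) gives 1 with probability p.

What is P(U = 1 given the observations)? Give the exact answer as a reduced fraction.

Enumerate traces; 54 have nonzero weight after conditioning:
  (X=0, U=0, W=2, Y=1, Z=0) weight 2/135
  (X=0, U=0, W=2, Y=1, Z=1) weight 2/135
  (X=0, U=0, W=2, Y=1, Z=2) weight 2/135
  (X=0, U=0, W=3, Y=1, Z=0) weight 2/135
  (X=0, U=0, W=3, Y=1, Z=1) weight 2/135
  (X=0, U=0, W=3, Y=1, Z=2) weight 2/135
  (X=0, U=0, W=4, Y=1, Z=0) weight 2/135
  (X=0, U=0, W=4, Y=1, Z=1) weight 2/135
  (X=0, U=1, W=2, Y=0, Z=0) weight 1/150
  … 45 more
Group by U:
  weight(U=0) = 2/5
  weight(U=1) = 1/10
Total weight = 2/5 + 1/10 = 1/2
P(U=0 | obs) = 2/5 / 1/2 = 4/5
P(U=1 | obs) = 1/10 / 1/2 = 1/5

P(U = 1 | obs) = 1/5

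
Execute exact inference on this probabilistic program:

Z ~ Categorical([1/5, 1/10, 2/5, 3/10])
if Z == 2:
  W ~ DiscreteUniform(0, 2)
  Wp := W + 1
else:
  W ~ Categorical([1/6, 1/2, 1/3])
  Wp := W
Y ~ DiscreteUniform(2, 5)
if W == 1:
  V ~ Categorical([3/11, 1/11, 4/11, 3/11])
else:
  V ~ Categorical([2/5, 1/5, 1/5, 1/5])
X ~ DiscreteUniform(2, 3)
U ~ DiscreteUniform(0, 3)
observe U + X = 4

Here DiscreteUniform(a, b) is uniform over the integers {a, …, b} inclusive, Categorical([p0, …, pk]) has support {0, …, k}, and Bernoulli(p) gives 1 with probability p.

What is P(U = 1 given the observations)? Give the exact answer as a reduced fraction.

Enumerate traces; 384 have nonzero weight after conditioning:
  (Z=0, W=0, Y=2, V=0, X=2, U=2) weight 1/2400
  (Z=0, W=0, Y=2, V=0, X=3, U=1) weight 1/2400
  (Z=0, W=0, Y=2, V=1, X=2, U=2) weight 1/4800
  (Z=0, W=0, Y=2, V=1, X=3, U=1) weight 1/4800
  (Z=0, W=0, Y=2, V=2, X=2, U=2) weight 1/4800
  (Z=0, W=0, Y=2, V=2, X=3, U=1) weight 1/4800
  (Z=0, W=0, Y=2, V=3, X=2, U=2) weight 1/4800
  (Z=0, W=0, Y=2, V=3, X=3, U=1) weight 1/4800
  … 376 more
Group by U:
  weight(U=1) = 1/8
  weight(U=2) = 1/8
Total weight = 1/8 + 1/8 = 1/4
P(U=1 | obs) = 1/8 / 1/4 = 1/2
P(U=2 | obs) = 1/8 / 1/4 = 1/2

P(U = 1 | obs) = 1/2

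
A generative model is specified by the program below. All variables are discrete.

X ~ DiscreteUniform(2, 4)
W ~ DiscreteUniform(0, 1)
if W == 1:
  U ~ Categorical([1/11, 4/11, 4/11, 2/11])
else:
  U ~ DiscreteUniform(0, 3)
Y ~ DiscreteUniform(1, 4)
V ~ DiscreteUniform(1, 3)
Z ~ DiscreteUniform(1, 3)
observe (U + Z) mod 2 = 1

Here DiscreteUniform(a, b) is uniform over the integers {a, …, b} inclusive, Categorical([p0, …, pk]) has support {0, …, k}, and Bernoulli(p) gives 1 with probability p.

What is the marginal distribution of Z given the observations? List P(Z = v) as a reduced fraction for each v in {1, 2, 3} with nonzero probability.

P(Z=1) = 21/65, P(Z=2) = 23/65, P(Z=3) = 21/65

Enumerate traces; 432 have nonzero weight after conditioning:
  (X=2, W=0, U=0, Y=1, V=1, Z=1) weight 1/864
  (X=2, W=0, U=0, Y=1, V=1, Z=3) weight 1/864
  (X=2, W=0, U=0, Y=1, V=2, Z=1) weight 1/864
  (X=2, W=0, U=0, Y=1, V=2, Z=3) weight 1/864
  (X=2, W=0, U=0, Y=1, V=3, Z=1) weight 1/864
  (X=2, W=0, U=0, Y=1, V=3, Z=3) weight 1/864
  (X=2, W=0, U=0, Y=2, V=1, Z=1) weight 1/864
  (X=2, W=0, U=0, Y=2, V=1, Z=3) weight 1/864
  (X=2, W=0, U=1, Y=1, V=1, Z=2) weight 1/864
  … 423 more
Group by Z:
  weight(Z=1) = 7/44
  weight(Z=2) = 23/132
  weight(Z=3) = 7/44
Total weight = 7/44 + 23/132 + 7/44 = 65/132
P(Z=1 | obs) = 7/44 / 65/132 = 21/65
P(Z=2 | obs) = 23/132 / 65/132 = 23/65
P(Z=3 | obs) = 7/44 / 65/132 = 21/65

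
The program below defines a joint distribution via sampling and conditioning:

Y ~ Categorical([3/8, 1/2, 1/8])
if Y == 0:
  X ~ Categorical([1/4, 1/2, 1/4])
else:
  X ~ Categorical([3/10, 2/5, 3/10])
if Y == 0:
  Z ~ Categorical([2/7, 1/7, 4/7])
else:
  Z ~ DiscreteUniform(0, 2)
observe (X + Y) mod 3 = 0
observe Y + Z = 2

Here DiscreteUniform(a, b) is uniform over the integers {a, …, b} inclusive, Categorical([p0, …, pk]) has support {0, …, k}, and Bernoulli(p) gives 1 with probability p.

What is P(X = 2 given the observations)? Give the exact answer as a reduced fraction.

Enumerate traces; 3 have nonzero weight after conditioning:
  (Y=0, X=0, Z=2) weight 3/56
  (Y=1, X=2, Z=1) weight 1/20
  (Y=2, X=1, Z=0) weight 1/60
Group by X:
  weight(X=0) = 3/56
  weight(X=1) = 1/60
  weight(X=2) = 1/20
Total weight = 3/56 + 1/60 + 1/20 = 101/840
P(X=0 | obs) = 3/56 / 101/840 = 45/101
P(X=1 | obs) = 1/60 / 101/840 = 14/101
P(X=2 | obs) = 1/20 / 101/840 = 42/101

P(X = 2 | obs) = 42/101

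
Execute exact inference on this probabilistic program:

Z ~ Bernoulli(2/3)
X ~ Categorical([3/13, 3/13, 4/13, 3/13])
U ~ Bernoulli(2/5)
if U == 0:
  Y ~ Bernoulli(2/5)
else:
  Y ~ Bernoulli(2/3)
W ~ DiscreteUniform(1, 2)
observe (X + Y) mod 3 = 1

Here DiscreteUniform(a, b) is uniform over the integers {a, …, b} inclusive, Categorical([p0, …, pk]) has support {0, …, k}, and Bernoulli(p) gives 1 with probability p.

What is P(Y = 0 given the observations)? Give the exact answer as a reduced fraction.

Enumerate traces; 24 have nonzero weight after conditioning:
  (Z=0, X=0, U=0, Y=1, W=1) weight 3/325
  (Z=0, X=0, U=0, Y=1, W=2) weight 3/325
  (Z=0, X=0, U=1, Y=1, W=1) weight 2/195
  (Z=0, X=0, U=1, Y=1, W=2) weight 2/195
  (Z=0, X=1, U=0, Y=0, W=1) weight 9/650
  (Z=0, X=1, U=0, Y=0, W=2) weight 9/650
  (Z=0, X=1, U=1, Y=0, W=1) weight 1/195
  (Z=0, X=1, U=1, Y=0, W=2) weight 1/195
  … 16 more
Group by Y:
  weight(Y=0) = 37/325
  weight(Y=1) = 76/325
Total weight = 37/325 + 76/325 = 113/325
P(Y=0 | obs) = 37/325 / 113/325 = 37/113
P(Y=1 | obs) = 76/325 / 113/325 = 76/113

P(Y = 0 | obs) = 37/113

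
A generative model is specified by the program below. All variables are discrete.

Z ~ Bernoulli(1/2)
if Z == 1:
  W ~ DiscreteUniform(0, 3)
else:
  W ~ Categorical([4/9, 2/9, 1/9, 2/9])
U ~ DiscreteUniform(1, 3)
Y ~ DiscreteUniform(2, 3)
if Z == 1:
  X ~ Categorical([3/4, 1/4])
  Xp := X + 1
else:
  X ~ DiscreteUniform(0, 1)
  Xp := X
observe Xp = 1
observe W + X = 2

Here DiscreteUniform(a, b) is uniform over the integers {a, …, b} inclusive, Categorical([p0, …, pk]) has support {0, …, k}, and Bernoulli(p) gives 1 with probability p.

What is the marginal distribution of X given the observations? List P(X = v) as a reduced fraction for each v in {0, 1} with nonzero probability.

Enumerate traces; 12 have nonzero weight after conditioning:
  (Z=0, W=1, U=1, Y=2, X=1) weight 1/108
  (Z=0, W=1, U=1, Y=3, X=1) weight 1/108
  (Z=0, W=1, U=2, Y=2, X=1) weight 1/108
  (Z=0, W=1, U=2, Y=3, X=1) weight 1/108
  (Z=0, W=1, U=3, Y=2, X=1) weight 1/108
  (Z=0, W=1, U=3, Y=3, X=1) weight 1/108
  (Z=1, W=2, U=1, Y=2, X=0) weight 1/64
  (Z=1, W=2, U=1, Y=3, X=0) weight 1/64
  … 4 more
Group by X:
  weight(X=0) = 3/32
  weight(X=1) = 1/18
Total weight = 3/32 + 1/18 = 43/288
P(X=0 | obs) = 3/32 / 43/288 = 27/43
P(X=1 | obs) = 1/18 / 43/288 = 16/43

P(X=0) = 27/43, P(X=1) = 16/43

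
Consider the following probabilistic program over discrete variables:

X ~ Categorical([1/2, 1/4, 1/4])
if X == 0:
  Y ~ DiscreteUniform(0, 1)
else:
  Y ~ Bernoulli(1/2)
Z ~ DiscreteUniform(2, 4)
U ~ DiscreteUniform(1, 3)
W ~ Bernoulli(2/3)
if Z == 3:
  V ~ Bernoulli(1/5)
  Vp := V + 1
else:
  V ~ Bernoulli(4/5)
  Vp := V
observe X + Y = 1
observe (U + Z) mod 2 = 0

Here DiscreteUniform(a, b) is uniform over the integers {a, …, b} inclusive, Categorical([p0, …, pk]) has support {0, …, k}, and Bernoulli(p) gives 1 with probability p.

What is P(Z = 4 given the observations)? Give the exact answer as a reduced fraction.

Enumerate traces; 32 have nonzero weight after conditioning:
  (X=0, Y=1, Z=2, U=2, W=0, V=0) weight 1/540
  (X=0, Y=1, Z=2, U=2, W=0, V=1) weight 1/135
  (X=0, Y=1, Z=2, U=2, W=1, V=0) weight 1/270
  (X=0, Y=1, Z=2, U=2, W=1, V=1) weight 2/135
  (X=0, Y=1, Z=3, U=1, W=0, V=0) weight 1/135
  (X=0, Y=1, Z=3, U=1, W=0, V=1) weight 1/540
  (X=0, Y=1, Z=3, U=1, W=1, V=0) weight 2/135
  (X=0, Y=1, Z=3, U=1, W=1, V=1) weight 1/270
  (X=0, Y=1, Z=4, U=2, W=0, V=0) weight 1/540
  … 23 more
Group by Z:
  weight(Z=2) = 1/24
  weight(Z=3) = 1/12
  weight(Z=4) = 1/24
Total weight = 1/24 + 1/12 + 1/24 = 1/6
P(Z=2 | obs) = 1/24 / 1/6 = 1/4
P(Z=3 | obs) = 1/12 / 1/6 = 1/2
P(Z=4 | obs) = 1/24 / 1/6 = 1/4

P(Z = 4 | obs) = 1/4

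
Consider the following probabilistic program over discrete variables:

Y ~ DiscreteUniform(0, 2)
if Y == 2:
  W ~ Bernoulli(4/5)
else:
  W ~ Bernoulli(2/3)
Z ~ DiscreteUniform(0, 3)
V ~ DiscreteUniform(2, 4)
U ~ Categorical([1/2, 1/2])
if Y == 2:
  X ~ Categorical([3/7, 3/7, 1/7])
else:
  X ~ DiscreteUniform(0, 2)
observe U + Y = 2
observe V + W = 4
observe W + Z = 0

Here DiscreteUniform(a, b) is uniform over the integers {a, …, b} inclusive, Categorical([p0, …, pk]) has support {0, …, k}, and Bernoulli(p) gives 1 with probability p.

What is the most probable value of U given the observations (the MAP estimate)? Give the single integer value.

argmax_v P(U = v | obs) = 1

Enumerate traces; 6 have nonzero weight after conditioning:
  (Y=1, W=0, Z=0, V=4, U=1, X=0) weight 1/648
  (Y=1, W=0, Z=0, V=4, U=1, X=1) weight 1/648
  (Y=1, W=0, Z=0, V=4, U=1, X=2) weight 1/648
  (Y=2, W=0, Z=0, V=4, U=0, X=0) weight 1/840
  (Y=2, W=0, Z=0, V=4, U=0, X=1) weight 1/840
  (Y=2, W=0, Z=0, V=4, U=0, X=2) weight 1/2520
Group by U:
  weight(U=0) = 1/360
  weight(U=1) = 1/216
Total weight = 1/360 + 1/216 = 1/135
P(U=0 | obs) = 1/360 / 1/135 = 3/8
P(U=1 | obs) = 1/216 / 1/135 = 5/8
argmax = 1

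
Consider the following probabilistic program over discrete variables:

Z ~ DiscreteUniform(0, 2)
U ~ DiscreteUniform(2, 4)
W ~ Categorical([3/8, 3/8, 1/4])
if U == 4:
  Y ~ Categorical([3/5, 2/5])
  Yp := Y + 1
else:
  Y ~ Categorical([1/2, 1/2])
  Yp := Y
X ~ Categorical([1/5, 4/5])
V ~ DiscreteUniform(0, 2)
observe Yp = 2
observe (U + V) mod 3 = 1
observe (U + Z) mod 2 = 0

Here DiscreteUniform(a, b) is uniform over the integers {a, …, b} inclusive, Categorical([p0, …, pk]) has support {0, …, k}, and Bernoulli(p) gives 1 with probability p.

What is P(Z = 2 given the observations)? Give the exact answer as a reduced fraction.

P(Z = 2 | obs) = 1/2

Enumerate traces; 12 have nonzero weight after conditioning:
  (Z=0, U=4, W=0, Y=1, X=0, V=0) weight 1/900
  (Z=0, U=4, W=0, Y=1, X=1, V=0) weight 1/225
  (Z=0, U=4, W=1, Y=1, X=0, V=0) weight 1/900
  (Z=0, U=4, W=1, Y=1, X=1, V=0) weight 1/225
  (Z=0, U=4, W=2, Y=1, X=0, V=0) weight 1/1350
  (Z=0, U=4, W=2, Y=1, X=1, V=0) weight 2/675
  (Z=2, U=4, W=0, Y=1, X=0, V=0) weight 1/900
  (Z=2, U=4, W=0, Y=1, X=1, V=0) weight 1/225
  … 4 more
Group by Z:
  weight(Z=0) = 2/135
  weight(Z=2) = 2/135
Total weight = 2/135 + 2/135 = 4/135
P(Z=0 | obs) = 2/135 / 4/135 = 1/2
P(Z=2 | obs) = 2/135 / 4/135 = 1/2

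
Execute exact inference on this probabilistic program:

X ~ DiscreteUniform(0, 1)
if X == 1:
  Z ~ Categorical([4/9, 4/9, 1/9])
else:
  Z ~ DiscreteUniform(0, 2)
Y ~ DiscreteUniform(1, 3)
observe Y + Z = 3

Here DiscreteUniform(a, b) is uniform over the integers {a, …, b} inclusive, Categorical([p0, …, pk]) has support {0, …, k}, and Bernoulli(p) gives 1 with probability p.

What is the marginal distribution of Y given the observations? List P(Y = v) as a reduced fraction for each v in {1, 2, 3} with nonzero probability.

P(Y=1) = 2/9, P(Y=2) = 7/18, P(Y=3) = 7/18

Enumerate traces; 6 have nonzero weight after conditioning:
  (X=0, Z=0, Y=3) weight 1/18
  (X=0, Z=1, Y=2) weight 1/18
  (X=0, Z=2, Y=1) weight 1/18
  (X=1, Z=0, Y=3) weight 2/27
  (X=1, Z=1, Y=2) weight 2/27
  (X=1, Z=2, Y=1) weight 1/54
Group by Y:
  weight(Y=1) = 2/27
  weight(Y=2) = 7/54
  weight(Y=3) = 7/54
Total weight = 2/27 + 7/54 + 7/54 = 1/3
P(Y=1 | obs) = 2/27 / 1/3 = 2/9
P(Y=2 | obs) = 7/54 / 1/3 = 7/18
P(Y=3 | obs) = 7/54 / 1/3 = 7/18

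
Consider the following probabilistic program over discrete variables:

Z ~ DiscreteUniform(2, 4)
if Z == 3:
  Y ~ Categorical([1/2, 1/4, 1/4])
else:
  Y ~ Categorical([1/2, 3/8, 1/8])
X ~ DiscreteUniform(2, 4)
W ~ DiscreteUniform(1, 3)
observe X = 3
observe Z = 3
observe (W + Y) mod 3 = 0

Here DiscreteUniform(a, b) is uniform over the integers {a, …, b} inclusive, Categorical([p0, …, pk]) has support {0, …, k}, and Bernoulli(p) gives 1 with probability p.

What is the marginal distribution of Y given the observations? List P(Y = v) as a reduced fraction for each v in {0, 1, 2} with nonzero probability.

Enumerate traces; 3 have nonzero weight after conditioning:
  (Z=3, Y=0, X=3, W=3) weight 1/54
  (Z=3, Y=1, X=3, W=2) weight 1/108
  (Z=3, Y=2, X=3, W=1) weight 1/108
Group by Y:
  weight(Y=0) = 1/54
  weight(Y=1) = 1/108
  weight(Y=2) = 1/108
Total weight = 1/54 + 1/108 + 1/108 = 1/27
P(Y=0 | obs) = 1/54 / 1/27 = 1/2
P(Y=1 | obs) = 1/108 / 1/27 = 1/4
P(Y=2 | obs) = 1/108 / 1/27 = 1/4

P(Y=0) = 1/2, P(Y=1) = 1/4, P(Y=2) = 1/4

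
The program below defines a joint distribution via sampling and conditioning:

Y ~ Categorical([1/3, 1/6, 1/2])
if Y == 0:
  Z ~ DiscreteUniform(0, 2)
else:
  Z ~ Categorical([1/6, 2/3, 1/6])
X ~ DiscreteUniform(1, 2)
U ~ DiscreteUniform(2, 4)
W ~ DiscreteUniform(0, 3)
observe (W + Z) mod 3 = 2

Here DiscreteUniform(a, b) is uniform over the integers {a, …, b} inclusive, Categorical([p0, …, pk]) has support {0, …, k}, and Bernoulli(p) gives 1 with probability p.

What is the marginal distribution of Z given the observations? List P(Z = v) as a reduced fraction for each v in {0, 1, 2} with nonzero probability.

Enumerate traces; 72 have nonzero weight after conditioning:
  (Y=0, Z=0, X=1, U=2, W=2) weight 1/216
  (Y=0, Z=0, X=1, U=3, W=2) weight 1/216
  (Y=0, Z=0, X=1, U=4, W=2) weight 1/216
  (Y=0, Z=0, X=2, U=2, W=2) weight 1/216
  (Y=0, Z=0, X=2, U=3, W=2) weight 1/216
  (Y=0, Z=0, X=2, U=4, W=2) weight 1/216
  (Y=0, Z=1, X=1, U=2, W=1) weight 1/216
  (Y=0, Z=1, X=1, U=3, W=1) weight 1/216
  (Y=0, Z=2, X=1, U=2, W=0) weight 1/216
  … 63 more
Group by Z:
  weight(Z=0) = 1/18
  weight(Z=1) = 5/36
  weight(Z=2) = 1/9
Total weight = 1/18 + 5/36 + 1/9 = 11/36
P(Z=0 | obs) = 1/18 / 11/36 = 2/11
P(Z=1 | obs) = 5/36 / 11/36 = 5/11
P(Z=2 | obs) = 1/9 / 11/36 = 4/11

P(Z=0) = 2/11, P(Z=1) = 5/11, P(Z=2) = 4/11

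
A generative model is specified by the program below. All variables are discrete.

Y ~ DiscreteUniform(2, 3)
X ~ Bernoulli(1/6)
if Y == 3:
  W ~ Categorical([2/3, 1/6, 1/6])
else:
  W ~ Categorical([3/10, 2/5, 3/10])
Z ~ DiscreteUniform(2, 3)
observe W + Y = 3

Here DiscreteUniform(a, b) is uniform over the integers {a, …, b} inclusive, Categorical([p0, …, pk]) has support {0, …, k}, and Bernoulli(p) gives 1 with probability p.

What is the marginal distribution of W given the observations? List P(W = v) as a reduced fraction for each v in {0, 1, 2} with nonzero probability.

Enumerate traces; 8 have nonzero weight after conditioning:
  (Y=2, X=0, W=1, Z=2) weight 1/12
  (Y=2, X=0, W=1, Z=3) weight 1/12
  (Y=2, X=1, W=1, Z=2) weight 1/60
  (Y=2, X=1, W=1, Z=3) weight 1/60
  (Y=3, X=0, W=0, Z=2) weight 5/36
  (Y=3, X=0, W=0, Z=3) weight 5/36
  (Y=3, X=1, W=0, Z=2) weight 1/36
  (Y=3, X=1, W=0, Z=3) weight 1/36
Group by W:
  weight(W=0) = 1/3
  weight(W=1) = 1/5
Total weight = 1/3 + 1/5 = 8/15
P(W=0 | obs) = 1/3 / 8/15 = 5/8
P(W=1 | obs) = 1/5 / 8/15 = 3/8

P(W=0) = 5/8, P(W=1) = 3/8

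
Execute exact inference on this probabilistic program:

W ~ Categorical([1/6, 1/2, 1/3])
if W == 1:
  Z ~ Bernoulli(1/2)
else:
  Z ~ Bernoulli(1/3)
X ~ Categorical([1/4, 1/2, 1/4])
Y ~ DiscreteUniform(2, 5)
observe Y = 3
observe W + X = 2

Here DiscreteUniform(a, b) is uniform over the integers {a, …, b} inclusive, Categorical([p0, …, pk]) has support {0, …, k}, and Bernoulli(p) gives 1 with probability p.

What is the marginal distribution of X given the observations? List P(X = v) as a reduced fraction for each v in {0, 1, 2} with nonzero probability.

Enumerate traces; 6 have nonzero weight after conditioning:
  (W=0, Z=0, X=2, Y=3) weight 1/144
  (W=0, Z=1, X=2, Y=3) weight 1/288
  (W=1, Z=0, X=1, Y=3) weight 1/32
  (W=1, Z=1, X=1, Y=3) weight 1/32
  (W=2, Z=0, X=0, Y=3) weight 1/72
  (W=2, Z=1, X=0, Y=3) weight 1/144
Group by X:
  weight(X=0) = 1/48
  weight(X=1) = 1/16
  weight(X=2) = 1/96
Total weight = 1/48 + 1/16 + 1/96 = 3/32
P(X=0 | obs) = 1/48 / 3/32 = 2/9
P(X=1 | obs) = 1/16 / 3/32 = 2/3
P(X=2 | obs) = 1/96 / 3/32 = 1/9

P(X=0) = 2/9, P(X=1) = 2/3, P(X=2) = 1/9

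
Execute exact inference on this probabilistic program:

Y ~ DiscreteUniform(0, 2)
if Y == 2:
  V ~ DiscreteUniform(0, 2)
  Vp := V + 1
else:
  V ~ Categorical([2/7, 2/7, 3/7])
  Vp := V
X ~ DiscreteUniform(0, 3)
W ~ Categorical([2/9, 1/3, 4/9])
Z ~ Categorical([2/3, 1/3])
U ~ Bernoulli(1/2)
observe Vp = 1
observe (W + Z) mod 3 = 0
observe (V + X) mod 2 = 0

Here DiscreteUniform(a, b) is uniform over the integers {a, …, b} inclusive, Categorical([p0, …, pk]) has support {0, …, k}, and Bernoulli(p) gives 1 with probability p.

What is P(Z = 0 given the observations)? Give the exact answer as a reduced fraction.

P(Z = 0 | obs) = 1/2

Enumerate traces; 24 have nonzero weight after conditioning:
  (Y=0, V=1, X=1, W=0, Z=0, U=0) weight 1/567
  (Y=0, V=1, X=1, W=0, Z=0, U=1) weight 1/567
  (Y=0, V=1, X=1, W=2, Z=1, U=0) weight 1/567
  (Y=0, V=1, X=1, W=2, Z=1, U=1) weight 1/567
  (Y=0, V=1, X=3, W=0, Z=0, U=0) weight 1/567
  (Y=0, V=1, X=3, W=0, Z=0, U=1) weight 1/567
  (Y=0, V=1, X=3, W=2, Z=1, U=0) weight 1/567
  (Y=0, V=1, X=3, W=2, Z=1, U=1) weight 1/567
  … 16 more
Group by Z:
  weight(Z=0) = 38/1701
  weight(Z=1) = 38/1701
Total weight = 38/1701 + 38/1701 = 76/1701
P(Z=0 | obs) = 38/1701 / 76/1701 = 1/2
P(Z=1 | obs) = 38/1701 / 76/1701 = 1/2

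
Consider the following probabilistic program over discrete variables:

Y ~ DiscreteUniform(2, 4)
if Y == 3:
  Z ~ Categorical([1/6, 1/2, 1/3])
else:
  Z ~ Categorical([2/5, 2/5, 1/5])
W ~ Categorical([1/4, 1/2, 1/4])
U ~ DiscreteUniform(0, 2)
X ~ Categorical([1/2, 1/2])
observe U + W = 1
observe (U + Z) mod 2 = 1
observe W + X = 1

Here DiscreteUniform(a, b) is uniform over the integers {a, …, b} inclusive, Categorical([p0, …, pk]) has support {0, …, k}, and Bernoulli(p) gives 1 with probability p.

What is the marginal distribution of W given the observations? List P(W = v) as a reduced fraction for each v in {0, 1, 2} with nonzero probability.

Enumerate traces; 9 have nonzero weight after conditioning:
  (Y=2, Z=0, W=0, U=1, X=1) weight 1/180
  (Y=2, Z=1, W=1, U=0, X=0) weight 1/90
  (Y=2, Z=2, W=0, U=1, X=1) weight 1/360
  (Y=3, Z=0, W=0, U=1, X=1) weight 1/432
  (Y=3, Z=1, W=1, U=0, X=0) weight 1/72
  (Y=3, Z=2, W=0, U=1, X=1) weight 1/216
  (Y=4, Z=0, W=0, U=1, X=1) weight 1/180
  (Y=4, Z=1, W=1, U=0, X=0) weight 1/90
  … 1 more
Group by W:
  weight(W=0) = 17/720
  weight(W=1) = 13/360
Total weight = 17/720 + 13/360 = 43/720
P(W=0 | obs) = 17/720 / 43/720 = 17/43
P(W=1 | obs) = 13/360 / 43/720 = 26/43

P(W=0) = 17/43, P(W=1) = 26/43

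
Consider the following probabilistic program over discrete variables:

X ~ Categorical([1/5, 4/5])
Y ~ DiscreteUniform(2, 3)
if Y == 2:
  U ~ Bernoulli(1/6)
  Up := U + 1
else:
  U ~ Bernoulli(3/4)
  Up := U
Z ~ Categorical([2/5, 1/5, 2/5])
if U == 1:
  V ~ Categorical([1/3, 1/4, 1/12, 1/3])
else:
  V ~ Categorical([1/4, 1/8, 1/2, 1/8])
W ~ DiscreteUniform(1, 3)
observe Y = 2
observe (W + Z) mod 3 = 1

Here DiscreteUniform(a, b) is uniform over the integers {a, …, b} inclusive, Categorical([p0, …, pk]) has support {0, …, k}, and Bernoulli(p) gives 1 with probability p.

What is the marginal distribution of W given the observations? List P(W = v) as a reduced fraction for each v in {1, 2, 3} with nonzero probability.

Enumerate traces; 48 have nonzero weight after conditioning:
  (X=0, Y=2, U=0, Z=0, V=0, W=1) weight 1/360
  (X=0, Y=2, U=0, Z=0, V=1, W=1) weight 1/720
  (X=0, Y=2, U=0, Z=0, V=2, W=1) weight 1/180
  (X=0, Y=2, U=0, Z=0, V=3, W=1) weight 1/720
  (X=0, Y=2, U=0, Z=1, V=0, W=3) weight 1/720
  (X=0, Y=2, U=0, Z=1, V=1, W=3) weight 1/1440
  (X=0, Y=2, U=0, Z=1, V=2, W=3) weight 1/360
  (X=0, Y=2, U=0, Z=1, V=3, W=3) weight 1/1440
  (X=0, Y=2, U=0, Z=2, V=0, W=2) weight 1/360
  … 39 more
Group by W:
  weight(W=1) = 1/15
  weight(W=2) = 1/15
  weight(W=3) = 1/30
Total weight = 1/15 + 1/15 + 1/30 = 1/6
P(W=1 | obs) = 1/15 / 1/6 = 2/5
P(W=2 | obs) = 1/15 / 1/6 = 2/5
P(W=3 | obs) = 1/30 / 1/6 = 1/5

P(W=1) = 2/5, P(W=2) = 2/5, P(W=3) = 1/5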